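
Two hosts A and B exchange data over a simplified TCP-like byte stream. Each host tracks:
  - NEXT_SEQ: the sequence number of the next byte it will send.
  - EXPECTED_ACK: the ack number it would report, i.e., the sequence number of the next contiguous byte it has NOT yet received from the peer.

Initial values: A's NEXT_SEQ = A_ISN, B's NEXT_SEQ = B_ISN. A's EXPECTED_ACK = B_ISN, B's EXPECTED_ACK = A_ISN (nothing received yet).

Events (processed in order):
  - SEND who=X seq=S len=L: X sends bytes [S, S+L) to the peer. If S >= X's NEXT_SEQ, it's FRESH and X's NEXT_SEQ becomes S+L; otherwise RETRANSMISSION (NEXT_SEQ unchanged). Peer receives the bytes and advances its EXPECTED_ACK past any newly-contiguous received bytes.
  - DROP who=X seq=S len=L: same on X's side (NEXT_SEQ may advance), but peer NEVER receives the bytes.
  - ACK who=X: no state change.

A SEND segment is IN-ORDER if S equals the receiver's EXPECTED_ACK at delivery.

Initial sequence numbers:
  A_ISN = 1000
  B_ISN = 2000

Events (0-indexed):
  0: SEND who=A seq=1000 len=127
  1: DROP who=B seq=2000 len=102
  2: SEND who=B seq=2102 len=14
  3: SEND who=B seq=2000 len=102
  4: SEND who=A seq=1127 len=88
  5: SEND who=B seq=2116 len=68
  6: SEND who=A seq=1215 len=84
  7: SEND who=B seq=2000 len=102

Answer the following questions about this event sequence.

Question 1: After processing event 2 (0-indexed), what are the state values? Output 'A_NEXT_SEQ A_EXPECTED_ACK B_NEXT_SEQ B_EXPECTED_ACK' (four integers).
After event 0: A_seq=1127 A_ack=2000 B_seq=2000 B_ack=1127
After event 1: A_seq=1127 A_ack=2000 B_seq=2102 B_ack=1127
After event 2: A_seq=1127 A_ack=2000 B_seq=2116 B_ack=1127

1127 2000 2116 1127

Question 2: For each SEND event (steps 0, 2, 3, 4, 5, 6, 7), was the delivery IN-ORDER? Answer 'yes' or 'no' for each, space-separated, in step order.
Answer: yes no yes yes yes yes no

Derivation:
Step 0: SEND seq=1000 -> in-order
Step 2: SEND seq=2102 -> out-of-order
Step 3: SEND seq=2000 -> in-order
Step 4: SEND seq=1127 -> in-order
Step 5: SEND seq=2116 -> in-order
Step 6: SEND seq=1215 -> in-order
Step 7: SEND seq=2000 -> out-of-order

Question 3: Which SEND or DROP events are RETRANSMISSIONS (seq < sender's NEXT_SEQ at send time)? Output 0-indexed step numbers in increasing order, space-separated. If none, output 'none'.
Step 0: SEND seq=1000 -> fresh
Step 1: DROP seq=2000 -> fresh
Step 2: SEND seq=2102 -> fresh
Step 3: SEND seq=2000 -> retransmit
Step 4: SEND seq=1127 -> fresh
Step 5: SEND seq=2116 -> fresh
Step 6: SEND seq=1215 -> fresh
Step 7: SEND seq=2000 -> retransmit

Answer: 3 7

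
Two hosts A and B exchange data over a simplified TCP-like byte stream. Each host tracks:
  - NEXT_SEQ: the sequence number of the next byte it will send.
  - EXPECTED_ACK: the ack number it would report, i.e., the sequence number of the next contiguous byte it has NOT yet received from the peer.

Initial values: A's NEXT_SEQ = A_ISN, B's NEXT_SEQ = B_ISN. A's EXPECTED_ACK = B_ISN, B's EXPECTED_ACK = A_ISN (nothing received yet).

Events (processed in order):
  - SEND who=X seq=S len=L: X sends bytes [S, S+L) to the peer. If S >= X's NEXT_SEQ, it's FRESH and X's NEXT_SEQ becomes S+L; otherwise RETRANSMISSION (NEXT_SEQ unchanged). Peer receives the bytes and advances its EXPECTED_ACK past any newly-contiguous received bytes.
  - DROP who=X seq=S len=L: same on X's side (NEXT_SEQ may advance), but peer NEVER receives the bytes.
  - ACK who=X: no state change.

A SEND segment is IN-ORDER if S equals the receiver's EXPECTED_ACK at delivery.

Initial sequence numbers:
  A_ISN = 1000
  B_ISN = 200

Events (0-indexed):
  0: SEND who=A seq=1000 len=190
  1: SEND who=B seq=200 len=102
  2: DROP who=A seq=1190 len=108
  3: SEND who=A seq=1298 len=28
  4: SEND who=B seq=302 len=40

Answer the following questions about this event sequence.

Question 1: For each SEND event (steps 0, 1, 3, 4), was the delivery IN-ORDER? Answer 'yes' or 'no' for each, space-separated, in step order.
Step 0: SEND seq=1000 -> in-order
Step 1: SEND seq=200 -> in-order
Step 3: SEND seq=1298 -> out-of-order
Step 4: SEND seq=302 -> in-order

Answer: yes yes no yes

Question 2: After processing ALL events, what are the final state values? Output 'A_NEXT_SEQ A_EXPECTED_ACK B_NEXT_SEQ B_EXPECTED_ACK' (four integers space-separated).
Answer: 1326 342 342 1190

Derivation:
After event 0: A_seq=1190 A_ack=200 B_seq=200 B_ack=1190
After event 1: A_seq=1190 A_ack=302 B_seq=302 B_ack=1190
After event 2: A_seq=1298 A_ack=302 B_seq=302 B_ack=1190
After event 3: A_seq=1326 A_ack=302 B_seq=302 B_ack=1190
After event 4: A_seq=1326 A_ack=342 B_seq=342 B_ack=1190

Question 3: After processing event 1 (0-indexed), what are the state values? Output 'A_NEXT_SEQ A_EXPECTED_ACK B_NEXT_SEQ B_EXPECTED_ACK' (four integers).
After event 0: A_seq=1190 A_ack=200 B_seq=200 B_ack=1190
After event 1: A_seq=1190 A_ack=302 B_seq=302 B_ack=1190

1190 302 302 1190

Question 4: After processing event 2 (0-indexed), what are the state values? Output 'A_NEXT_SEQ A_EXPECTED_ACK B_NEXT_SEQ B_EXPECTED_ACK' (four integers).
After event 0: A_seq=1190 A_ack=200 B_seq=200 B_ack=1190
After event 1: A_seq=1190 A_ack=302 B_seq=302 B_ack=1190
After event 2: A_seq=1298 A_ack=302 B_seq=302 B_ack=1190

1298 302 302 1190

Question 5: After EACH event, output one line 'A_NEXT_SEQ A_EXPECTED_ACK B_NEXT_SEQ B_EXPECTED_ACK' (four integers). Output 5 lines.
1190 200 200 1190
1190 302 302 1190
1298 302 302 1190
1326 302 302 1190
1326 342 342 1190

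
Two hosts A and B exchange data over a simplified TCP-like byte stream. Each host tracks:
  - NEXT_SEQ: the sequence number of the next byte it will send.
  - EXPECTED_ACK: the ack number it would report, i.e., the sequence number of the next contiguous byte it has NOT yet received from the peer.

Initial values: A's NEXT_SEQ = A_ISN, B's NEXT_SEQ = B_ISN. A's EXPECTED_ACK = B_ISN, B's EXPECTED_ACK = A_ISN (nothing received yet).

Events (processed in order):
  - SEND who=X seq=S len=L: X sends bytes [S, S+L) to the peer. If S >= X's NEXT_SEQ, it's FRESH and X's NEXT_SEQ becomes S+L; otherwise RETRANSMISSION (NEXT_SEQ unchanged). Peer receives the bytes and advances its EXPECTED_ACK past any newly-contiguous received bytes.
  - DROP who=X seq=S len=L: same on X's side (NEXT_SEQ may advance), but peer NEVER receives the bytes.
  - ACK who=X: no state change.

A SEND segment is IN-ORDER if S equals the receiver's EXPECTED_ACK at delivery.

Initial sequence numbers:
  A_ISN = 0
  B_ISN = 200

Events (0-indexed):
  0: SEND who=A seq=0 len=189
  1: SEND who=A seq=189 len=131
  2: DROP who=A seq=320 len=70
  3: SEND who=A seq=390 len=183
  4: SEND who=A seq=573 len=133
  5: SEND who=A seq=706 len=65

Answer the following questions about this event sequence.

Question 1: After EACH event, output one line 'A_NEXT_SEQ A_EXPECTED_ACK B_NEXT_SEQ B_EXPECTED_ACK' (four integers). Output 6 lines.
189 200 200 189
320 200 200 320
390 200 200 320
573 200 200 320
706 200 200 320
771 200 200 320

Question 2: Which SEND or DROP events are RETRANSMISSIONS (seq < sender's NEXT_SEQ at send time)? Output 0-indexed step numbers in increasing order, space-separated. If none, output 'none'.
Step 0: SEND seq=0 -> fresh
Step 1: SEND seq=189 -> fresh
Step 2: DROP seq=320 -> fresh
Step 3: SEND seq=390 -> fresh
Step 4: SEND seq=573 -> fresh
Step 5: SEND seq=706 -> fresh

Answer: none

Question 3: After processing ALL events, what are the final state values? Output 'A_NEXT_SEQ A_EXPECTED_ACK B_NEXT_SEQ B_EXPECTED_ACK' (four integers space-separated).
After event 0: A_seq=189 A_ack=200 B_seq=200 B_ack=189
After event 1: A_seq=320 A_ack=200 B_seq=200 B_ack=320
After event 2: A_seq=390 A_ack=200 B_seq=200 B_ack=320
After event 3: A_seq=573 A_ack=200 B_seq=200 B_ack=320
After event 4: A_seq=706 A_ack=200 B_seq=200 B_ack=320
After event 5: A_seq=771 A_ack=200 B_seq=200 B_ack=320

Answer: 771 200 200 320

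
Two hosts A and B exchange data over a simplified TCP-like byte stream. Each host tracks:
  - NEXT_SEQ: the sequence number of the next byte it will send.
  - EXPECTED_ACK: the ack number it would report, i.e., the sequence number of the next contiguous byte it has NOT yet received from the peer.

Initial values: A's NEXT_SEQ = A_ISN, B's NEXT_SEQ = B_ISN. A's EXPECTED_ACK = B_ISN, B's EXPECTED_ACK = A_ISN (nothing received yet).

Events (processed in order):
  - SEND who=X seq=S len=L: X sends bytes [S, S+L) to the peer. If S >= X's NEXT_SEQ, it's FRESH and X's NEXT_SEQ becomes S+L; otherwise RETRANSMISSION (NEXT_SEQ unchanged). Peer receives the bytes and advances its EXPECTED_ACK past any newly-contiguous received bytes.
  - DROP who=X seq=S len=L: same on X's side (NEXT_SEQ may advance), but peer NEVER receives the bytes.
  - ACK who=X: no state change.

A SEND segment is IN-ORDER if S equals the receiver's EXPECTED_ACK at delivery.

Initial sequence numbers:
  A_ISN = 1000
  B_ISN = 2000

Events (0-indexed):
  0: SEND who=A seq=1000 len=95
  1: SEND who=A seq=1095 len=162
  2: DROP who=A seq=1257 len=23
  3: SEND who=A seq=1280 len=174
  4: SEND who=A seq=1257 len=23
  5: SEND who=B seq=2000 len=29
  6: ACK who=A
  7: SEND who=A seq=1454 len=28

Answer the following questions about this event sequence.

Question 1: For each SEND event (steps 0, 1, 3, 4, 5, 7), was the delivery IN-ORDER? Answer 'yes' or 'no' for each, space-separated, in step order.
Answer: yes yes no yes yes yes

Derivation:
Step 0: SEND seq=1000 -> in-order
Step 1: SEND seq=1095 -> in-order
Step 3: SEND seq=1280 -> out-of-order
Step 4: SEND seq=1257 -> in-order
Step 5: SEND seq=2000 -> in-order
Step 7: SEND seq=1454 -> in-order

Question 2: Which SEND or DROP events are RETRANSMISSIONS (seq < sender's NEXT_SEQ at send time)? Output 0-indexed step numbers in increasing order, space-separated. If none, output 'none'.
Step 0: SEND seq=1000 -> fresh
Step 1: SEND seq=1095 -> fresh
Step 2: DROP seq=1257 -> fresh
Step 3: SEND seq=1280 -> fresh
Step 4: SEND seq=1257 -> retransmit
Step 5: SEND seq=2000 -> fresh
Step 7: SEND seq=1454 -> fresh

Answer: 4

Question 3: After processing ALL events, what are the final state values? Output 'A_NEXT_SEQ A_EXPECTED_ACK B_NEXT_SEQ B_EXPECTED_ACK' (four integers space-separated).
Answer: 1482 2029 2029 1482

Derivation:
After event 0: A_seq=1095 A_ack=2000 B_seq=2000 B_ack=1095
After event 1: A_seq=1257 A_ack=2000 B_seq=2000 B_ack=1257
After event 2: A_seq=1280 A_ack=2000 B_seq=2000 B_ack=1257
After event 3: A_seq=1454 A_ack=2000 B_seq=2000 B_ack=1257
After event 4: A_seq=1454 A_ack=2000 B_seq=2000 B_ack=1454
After event 5: A_seq=1454 A_ack=2029 B_seq=2029 B_ack=1454
After event 6: A_seq=1454 A_ack=2029 B_seq=2029 B_ack=1454
After event 7: A_seq=1482 A_ack=2029 B_seq=2029 B_ack=1482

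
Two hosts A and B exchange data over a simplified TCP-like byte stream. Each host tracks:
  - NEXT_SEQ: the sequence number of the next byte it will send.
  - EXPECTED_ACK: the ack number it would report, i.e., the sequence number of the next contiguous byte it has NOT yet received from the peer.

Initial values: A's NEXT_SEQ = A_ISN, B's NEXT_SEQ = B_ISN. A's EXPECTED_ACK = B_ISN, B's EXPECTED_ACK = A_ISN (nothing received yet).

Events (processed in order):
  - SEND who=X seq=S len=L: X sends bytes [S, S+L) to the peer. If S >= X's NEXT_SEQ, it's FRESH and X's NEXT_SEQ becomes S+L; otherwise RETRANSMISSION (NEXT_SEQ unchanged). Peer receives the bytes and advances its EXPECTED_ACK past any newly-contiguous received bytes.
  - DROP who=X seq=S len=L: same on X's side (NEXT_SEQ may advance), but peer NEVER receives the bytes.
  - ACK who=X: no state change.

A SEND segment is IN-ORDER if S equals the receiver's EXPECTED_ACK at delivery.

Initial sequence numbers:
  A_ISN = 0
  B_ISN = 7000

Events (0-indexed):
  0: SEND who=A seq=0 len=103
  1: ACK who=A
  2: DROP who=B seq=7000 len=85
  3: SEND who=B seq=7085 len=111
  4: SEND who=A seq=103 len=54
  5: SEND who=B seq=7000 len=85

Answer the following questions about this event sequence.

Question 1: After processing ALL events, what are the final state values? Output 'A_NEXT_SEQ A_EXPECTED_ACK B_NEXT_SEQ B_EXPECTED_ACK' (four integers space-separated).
After event 0: A_seq=103 A_ack=7000 B_seq=7000 B_ack=103
After event 1: A_seq=103 A_ack=7000 B_seq=7000 B_ack=103
After event 2: A_seq=103 A_ack=7000 B_seq=7085 B_ack=103
After event 3: A_seq=103 A_ack=7000 B_seq=7196 B_ack=103
After event 4: A_seq=157 A_ack=7000 B_seq=7196 B_ack=157
After event 5: A_seq=157 A_ack=7196 B_seq=7196 B_ack=157

Answer: 157 7196 7196 157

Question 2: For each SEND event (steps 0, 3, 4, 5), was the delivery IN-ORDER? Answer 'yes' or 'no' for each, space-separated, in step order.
Step 0: SEND seq=0 -> in-order
Step 3: SEND seq=7085 -> out-of-order
Step 4: SEND seq=103 -> in-order
Step 5: SEND seq=7000 -> in-order

Answer: yes no yes yes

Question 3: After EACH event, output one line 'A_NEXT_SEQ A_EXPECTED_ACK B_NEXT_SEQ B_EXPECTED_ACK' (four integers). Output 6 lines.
103 7000 7000 103
103 7000 7000 103
103 7000 7085 103
103 7000 7196 103
157 7000 7196 157
157 7196 7196 157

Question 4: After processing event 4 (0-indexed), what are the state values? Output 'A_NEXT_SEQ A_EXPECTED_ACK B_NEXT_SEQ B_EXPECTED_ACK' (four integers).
After event 0: A_seq=103 A_ack=7000 B_seq=7000 B_ack=103
After event 1: A_seq=103 A_ack=7000 B_seq=7000 B_ack=103
After event 2: A_seq=103 A_ack=7000 B_seq=7085 B_ack=103
After event 3: A_seq=103 A_ack=7000 B_seq=7196 B_ack=103
After event 4: A_seq=157 A_ack=7000 B_seq=7196 B_ack=157

157 7000 7196 157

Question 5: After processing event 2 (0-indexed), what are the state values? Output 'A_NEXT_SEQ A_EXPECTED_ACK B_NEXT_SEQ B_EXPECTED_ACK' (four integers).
After event 0: A_seq=103 A_ack=7000 B_seq=7000 B_ack=103
After event 1: A_seq=103 A_ack=7000 B_seq=7000 B_ack=103
After event 2: A_seq=103 A_ack=7000 B_seq=7085 B_ack=103

103 7000 7085 103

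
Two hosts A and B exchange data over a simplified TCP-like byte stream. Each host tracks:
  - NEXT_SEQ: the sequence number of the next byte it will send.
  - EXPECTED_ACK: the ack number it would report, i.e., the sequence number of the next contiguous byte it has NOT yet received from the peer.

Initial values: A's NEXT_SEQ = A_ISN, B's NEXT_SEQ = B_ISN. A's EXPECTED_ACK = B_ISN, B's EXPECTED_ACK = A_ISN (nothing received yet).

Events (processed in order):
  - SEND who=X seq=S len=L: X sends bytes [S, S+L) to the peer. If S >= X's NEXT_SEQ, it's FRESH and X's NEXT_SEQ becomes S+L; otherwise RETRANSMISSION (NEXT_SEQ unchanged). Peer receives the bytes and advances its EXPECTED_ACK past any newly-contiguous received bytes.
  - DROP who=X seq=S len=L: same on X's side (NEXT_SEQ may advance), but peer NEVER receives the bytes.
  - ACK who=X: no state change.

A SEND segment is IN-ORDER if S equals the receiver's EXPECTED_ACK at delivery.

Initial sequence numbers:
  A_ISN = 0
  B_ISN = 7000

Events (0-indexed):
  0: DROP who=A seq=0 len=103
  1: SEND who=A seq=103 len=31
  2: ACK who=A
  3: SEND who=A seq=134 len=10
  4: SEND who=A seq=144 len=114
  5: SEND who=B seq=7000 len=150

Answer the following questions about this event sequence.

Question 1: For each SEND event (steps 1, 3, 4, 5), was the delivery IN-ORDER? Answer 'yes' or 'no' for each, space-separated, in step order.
Answer: no no no yes

Derivation:
Step 1: SEND seq=103 -> out-of-order
Step 3: SEND seq=134 -> out-of-order
Step 4: SEND seq=144 -> out-of-order
Step 5: SEND seq=7000 -> in-order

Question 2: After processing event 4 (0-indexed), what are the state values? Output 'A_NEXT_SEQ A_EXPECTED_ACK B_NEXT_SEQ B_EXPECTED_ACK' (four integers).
After event 0: A_seq=103 A_ack=7000 B_seq=7000 B_ack=0
After event 1: A_seq=134 A_ack=7000 B_seq=7000 B_ack=0
After event 2: A_seq=134 A_ack=7000 B_seq=7000 B_ack=0
After event 3: A_seq=144 A_ack=7000 B_seq=7000 B_ack=0
After event 4: A_seq=258 A_ack=7000 B_seq=7000 B_ack=0

258 7000 7000 0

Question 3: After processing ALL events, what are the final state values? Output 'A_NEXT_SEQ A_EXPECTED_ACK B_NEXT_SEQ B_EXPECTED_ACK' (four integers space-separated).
Answer: 258 7150 7150 0

Derivation:
After event 0: A_seq=103 A_ack=7000 B_seq=7000 B_ack=0
After event 1: A_seq=134 A_ack=7000 B_seq=7000 B_ack=0
After event 2: A_seq=134 A_ack=7000 B_seq=7000 B_ack=0
After event 3: A_seq=144 A_ack=7000 B_seq=7000 B_ack=0
After event 4: A_seq=258 A_ack=7000 B_seq=7000 B_ack=0
After event 5: A_seq=258 A_ack=7150 B_seq=7150 B_ack=0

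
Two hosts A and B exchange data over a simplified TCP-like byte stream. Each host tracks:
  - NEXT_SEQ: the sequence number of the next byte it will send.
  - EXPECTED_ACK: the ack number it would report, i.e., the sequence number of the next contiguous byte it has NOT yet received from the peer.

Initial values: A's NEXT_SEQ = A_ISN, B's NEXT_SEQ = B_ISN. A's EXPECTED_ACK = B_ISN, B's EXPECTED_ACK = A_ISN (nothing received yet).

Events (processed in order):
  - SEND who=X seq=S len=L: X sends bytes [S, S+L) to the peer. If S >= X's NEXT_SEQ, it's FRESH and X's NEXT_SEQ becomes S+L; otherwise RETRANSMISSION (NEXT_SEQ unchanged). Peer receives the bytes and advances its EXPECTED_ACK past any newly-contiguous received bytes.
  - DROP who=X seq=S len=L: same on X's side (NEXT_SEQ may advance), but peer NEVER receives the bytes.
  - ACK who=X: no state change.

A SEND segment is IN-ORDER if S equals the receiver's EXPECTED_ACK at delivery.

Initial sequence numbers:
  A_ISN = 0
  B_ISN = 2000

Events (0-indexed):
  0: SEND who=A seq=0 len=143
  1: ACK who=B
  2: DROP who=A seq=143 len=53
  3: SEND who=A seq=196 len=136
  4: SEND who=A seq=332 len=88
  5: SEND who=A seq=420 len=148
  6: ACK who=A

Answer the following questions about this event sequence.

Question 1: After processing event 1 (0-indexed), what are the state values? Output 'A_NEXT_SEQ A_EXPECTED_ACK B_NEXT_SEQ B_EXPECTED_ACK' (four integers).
After event 0: A_seq=143 A_ack=2000 B_seq=2000 B_ack=143
After event 1: A_seq=143 A_ack=2000 B_seq=2000 B_ack=143

143 2000 2000 143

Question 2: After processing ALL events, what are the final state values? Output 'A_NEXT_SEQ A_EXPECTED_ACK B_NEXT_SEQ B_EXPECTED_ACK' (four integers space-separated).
After event 0: A_seq=143 A_ack=2000 B_seq=2000 B_ack=143
After event 1: A_seq=143 A_ack=2000 B_seq=2000 B_ack=143
After event 2: A_seq=196 A_ack=2000 B_seq=2000 B_ack=143
After event 3: A_seq=332 A_ack=2000 B_seq=2000 B_ack=143
After event 4: A_seq=420 A_ack=2000 B_seq=2000 B_ack=143
After event 5: A_seq=568 A_ack=2000 B_seq=2000 B_ack=143
After event 6: A_seq=568 A_ack=2000 B_seq=2000 B_ack=143

Answer: 568 2000 2000 143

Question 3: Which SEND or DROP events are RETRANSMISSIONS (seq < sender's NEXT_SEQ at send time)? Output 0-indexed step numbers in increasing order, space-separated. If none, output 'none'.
Answer: none

Derivation:
Step 0: SEND seq=0 -> fresh
Step 2: DROP seq=143 -> fresh
Step 3: SEND seq=196 -> fresh
Step 4: SEND seq=332 -> fresh
Step 5: SEND seq=420 -> fresh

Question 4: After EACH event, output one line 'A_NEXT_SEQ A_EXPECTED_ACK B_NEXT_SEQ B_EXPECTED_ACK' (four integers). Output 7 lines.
143 2000 2000 143
143 2000 2000 143
196 2000 2000 143
332 2000 2000 143
420 2000 2000 143
568 2000 2000 143
568 2000 2000 143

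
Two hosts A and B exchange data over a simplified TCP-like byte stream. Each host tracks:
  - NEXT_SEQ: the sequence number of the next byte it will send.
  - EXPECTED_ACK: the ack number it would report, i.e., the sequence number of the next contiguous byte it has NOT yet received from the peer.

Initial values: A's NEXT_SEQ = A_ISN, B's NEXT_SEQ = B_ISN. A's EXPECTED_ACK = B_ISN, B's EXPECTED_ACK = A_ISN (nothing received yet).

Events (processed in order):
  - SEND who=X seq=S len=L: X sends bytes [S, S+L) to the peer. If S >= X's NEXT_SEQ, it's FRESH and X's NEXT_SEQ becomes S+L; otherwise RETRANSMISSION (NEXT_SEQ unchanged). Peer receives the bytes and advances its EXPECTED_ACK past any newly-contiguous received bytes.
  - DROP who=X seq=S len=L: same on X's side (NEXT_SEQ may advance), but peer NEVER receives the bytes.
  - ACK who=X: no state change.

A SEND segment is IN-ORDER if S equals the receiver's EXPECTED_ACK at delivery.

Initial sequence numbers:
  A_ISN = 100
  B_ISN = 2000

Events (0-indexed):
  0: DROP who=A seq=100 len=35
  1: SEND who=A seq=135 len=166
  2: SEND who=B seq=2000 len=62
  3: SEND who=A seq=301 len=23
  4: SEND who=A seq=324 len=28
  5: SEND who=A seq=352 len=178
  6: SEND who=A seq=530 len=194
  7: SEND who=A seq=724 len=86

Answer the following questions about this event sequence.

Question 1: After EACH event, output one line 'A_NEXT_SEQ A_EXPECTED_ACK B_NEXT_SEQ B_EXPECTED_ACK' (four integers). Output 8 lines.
135 2000 2000 100
301 2000 2000 100
301 2062 2062 100
324 2062 2062 100
352 2062 2062 100
530 2062 2062 100
724 2062 2062 100
810 2062 2062 100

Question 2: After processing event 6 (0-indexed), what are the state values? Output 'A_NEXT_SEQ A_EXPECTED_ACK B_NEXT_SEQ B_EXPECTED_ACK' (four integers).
After event 0: A_seq=135 A_ack=2000 B_seq=2000 B_ack=100
After event 1: A_seq=301 A_ack=2000 B_seq=2000 B_ack=100
After event 2: A_seq=301 A_ack=2062 B_seq=2062 B_ack=100
After event 3: A_seq=324 A_ack=2062 B_seq=2062 B_ack=100
After event 4: A_seq=352 A_ack=2062 B_seq=2062 B_ack=100
After event 5: A_seq=530 A_ack=2062 B_seq=2062 B_ack=100
After event 6: A_seq=724 A_ack=2062 B_seq=2062 B_ack=100

724 2062 2062 100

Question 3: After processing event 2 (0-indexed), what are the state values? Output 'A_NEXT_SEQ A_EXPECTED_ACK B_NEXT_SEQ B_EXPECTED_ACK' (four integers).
After event 0: A_seq=135 A_ack=2000 B_seq=2000 B_ack=100
After event 1: A_seq=301 A_ack=2000 B_seq=2000 B_ack=100
After event 2: A_seq=301 A_ack=2062 B_seq=2062 B_ack=100

301 2062 2062 100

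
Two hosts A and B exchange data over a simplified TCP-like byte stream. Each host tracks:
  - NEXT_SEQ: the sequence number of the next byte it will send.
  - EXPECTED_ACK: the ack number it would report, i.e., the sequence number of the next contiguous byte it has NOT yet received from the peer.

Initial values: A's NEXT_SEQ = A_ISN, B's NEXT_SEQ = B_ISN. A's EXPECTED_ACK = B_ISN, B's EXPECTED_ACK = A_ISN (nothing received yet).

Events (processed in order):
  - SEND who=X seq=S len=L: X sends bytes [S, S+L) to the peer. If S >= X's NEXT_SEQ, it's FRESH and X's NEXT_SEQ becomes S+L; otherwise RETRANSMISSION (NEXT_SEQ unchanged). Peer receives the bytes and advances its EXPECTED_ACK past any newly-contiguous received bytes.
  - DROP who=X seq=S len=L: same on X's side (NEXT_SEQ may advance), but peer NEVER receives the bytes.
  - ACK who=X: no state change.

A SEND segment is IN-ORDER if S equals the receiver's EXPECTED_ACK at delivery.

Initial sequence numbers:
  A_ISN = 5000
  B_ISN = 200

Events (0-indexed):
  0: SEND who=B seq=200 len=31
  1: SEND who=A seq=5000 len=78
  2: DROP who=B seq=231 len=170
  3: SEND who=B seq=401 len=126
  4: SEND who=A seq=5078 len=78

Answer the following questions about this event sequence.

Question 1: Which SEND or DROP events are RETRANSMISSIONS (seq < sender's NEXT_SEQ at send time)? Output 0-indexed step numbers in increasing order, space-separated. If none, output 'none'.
Answer: none

Derivation:
Step 0: SEND seq=200 -> fresh
Step 1: SEND seq=5000 -> fresh
Step 2: DROP seq=231 -> fresh
Step 3: SEND seq=401 -> fresh
Step 4: SEND seq=5078 -> fresh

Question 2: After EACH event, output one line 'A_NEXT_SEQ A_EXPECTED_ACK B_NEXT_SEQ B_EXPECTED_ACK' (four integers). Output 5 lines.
5000 231 231 5000
5078 231 231 5078
5078 231 401 5078
5078 231 527 5078
5156 231 527 5156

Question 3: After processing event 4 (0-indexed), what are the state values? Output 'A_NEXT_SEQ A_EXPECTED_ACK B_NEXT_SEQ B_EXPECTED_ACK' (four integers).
After event 0: A_seq=5000 A_ack=231 B_seq=231 B_ack=5000
After event 1: A_seq=5078 A_ack=231 B_seq=231 B_ack=5078
After event 2: A_seq=5078 A_ack=231 B_seq=401 B_ack=5078
After event 3: A_seq=5078 A_ack=231 B_seq=527 B_ack=5078
After event 4: A_seq=5156 A_ack=231 B_seq=527 B_ack=5156

5156 231 527 5156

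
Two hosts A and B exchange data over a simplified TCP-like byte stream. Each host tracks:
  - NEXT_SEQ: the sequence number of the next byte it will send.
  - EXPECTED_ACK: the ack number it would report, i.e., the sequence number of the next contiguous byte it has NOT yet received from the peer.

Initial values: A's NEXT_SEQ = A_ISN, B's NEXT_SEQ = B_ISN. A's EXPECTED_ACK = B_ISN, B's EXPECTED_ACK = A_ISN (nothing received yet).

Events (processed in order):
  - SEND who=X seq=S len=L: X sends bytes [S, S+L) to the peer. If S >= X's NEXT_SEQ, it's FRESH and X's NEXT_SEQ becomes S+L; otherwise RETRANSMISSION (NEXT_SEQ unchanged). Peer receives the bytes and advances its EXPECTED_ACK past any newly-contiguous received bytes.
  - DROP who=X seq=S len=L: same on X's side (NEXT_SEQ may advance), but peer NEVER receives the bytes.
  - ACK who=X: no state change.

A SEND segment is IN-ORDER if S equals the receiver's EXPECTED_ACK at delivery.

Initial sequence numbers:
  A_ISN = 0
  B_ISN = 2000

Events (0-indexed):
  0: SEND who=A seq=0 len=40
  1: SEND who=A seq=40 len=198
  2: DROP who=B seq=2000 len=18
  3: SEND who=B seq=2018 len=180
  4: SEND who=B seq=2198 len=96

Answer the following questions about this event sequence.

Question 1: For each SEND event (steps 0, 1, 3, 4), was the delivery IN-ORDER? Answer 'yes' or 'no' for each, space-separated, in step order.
Answer: yes yes no no

Derivation:
Step 0: SEND seq=0 -> in-order
Step 1: SEND seq=40 -> in-order
Step 3: SEND seq=2018 -> out-of-order
Step 4: SEND seq=2198 -> out-of-order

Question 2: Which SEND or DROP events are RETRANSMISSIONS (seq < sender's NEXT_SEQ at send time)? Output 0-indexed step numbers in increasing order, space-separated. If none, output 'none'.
Answer: none

Derivation:
Step 0: SEND seq=0 -> fresh
Step 1: SEND seq=40 -> fresh
Step 2: DROP seq=2000 -> fresh
Step 3: SEND seq=2018 -> fresh
Step 4: SEND seq=2198 -> fresh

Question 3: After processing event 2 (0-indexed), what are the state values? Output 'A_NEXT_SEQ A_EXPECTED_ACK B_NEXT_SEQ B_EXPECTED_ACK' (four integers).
After event 0: A_seq=40 A_ack=2000 B_seq=2000 B_ack=40
After event 1: A_seq=238 A_ack=2000 B_seq=2000 B_ack=238
After event 2: A_seq=238 A_ack=2000 B_seq=2018 B_ack=238

238 2000 2018 238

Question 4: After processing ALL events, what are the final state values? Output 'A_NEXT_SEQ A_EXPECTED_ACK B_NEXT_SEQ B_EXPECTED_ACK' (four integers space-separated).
Answer: 238 2000 2294 238

Derivation:
After event 0: A_seq=40 A_ack=2000 B_seq=2000 B_ack=40
After event 1: A_seq=238 A_ack=2000 B_seq=2000 B_ack=238
After event 2: A_seq=238 A_ack=2000 B_seq=2018 B_ack=238
After event 3: A_seq=238 A_ack=2000 B_seq=2198 B_ack=238
After event 4: A_seq=238 A_ack=2000 B_seq=2294 B_ack=238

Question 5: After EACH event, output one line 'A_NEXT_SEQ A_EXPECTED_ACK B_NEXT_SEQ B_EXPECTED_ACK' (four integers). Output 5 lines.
40 2000 2000 40
238 2000 2000 238
238 2000 2018 238
238 2000 2198 238
238 2000 2294 238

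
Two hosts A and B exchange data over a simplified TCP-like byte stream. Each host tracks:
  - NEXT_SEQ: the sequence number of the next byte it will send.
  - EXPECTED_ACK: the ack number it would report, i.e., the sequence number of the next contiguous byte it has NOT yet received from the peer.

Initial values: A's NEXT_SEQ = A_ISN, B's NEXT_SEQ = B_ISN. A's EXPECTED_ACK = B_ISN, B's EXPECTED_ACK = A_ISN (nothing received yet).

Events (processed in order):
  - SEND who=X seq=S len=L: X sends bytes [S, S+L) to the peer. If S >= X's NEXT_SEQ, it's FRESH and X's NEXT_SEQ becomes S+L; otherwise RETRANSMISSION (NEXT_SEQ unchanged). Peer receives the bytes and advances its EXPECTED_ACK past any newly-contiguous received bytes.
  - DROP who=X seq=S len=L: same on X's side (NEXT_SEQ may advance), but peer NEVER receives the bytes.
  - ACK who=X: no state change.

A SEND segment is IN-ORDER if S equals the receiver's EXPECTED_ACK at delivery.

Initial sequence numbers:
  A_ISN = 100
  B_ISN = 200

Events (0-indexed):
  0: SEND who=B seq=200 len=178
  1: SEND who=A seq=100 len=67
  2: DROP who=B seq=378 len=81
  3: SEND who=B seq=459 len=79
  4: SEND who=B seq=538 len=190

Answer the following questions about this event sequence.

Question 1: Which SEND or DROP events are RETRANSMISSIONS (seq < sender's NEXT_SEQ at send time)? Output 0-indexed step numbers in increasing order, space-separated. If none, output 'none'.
Answer: none

Derivation:
Step 0: SEND seq=200 -> fresh
Step 1: SEND seq=100 -> fresh
Step 2: DROP seq=378 -> fresh
Step 3: SEND seq=459 -> fresh
Step 4: SEND seq=538 -> fresh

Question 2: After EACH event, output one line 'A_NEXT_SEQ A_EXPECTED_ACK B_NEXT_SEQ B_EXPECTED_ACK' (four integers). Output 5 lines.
100 378 378 100
167 378 378 167
167 378 459 167
167 378 538 167
167 378 728 167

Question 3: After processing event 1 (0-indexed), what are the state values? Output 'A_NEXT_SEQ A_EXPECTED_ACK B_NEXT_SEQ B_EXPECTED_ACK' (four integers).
After event 0: A_seq=100 A_ack=378 B_seq=378 B_ack=100
After event 1: A_seq=167 A_ack=378 B_seq=378 B_ack=167

167 378 378 167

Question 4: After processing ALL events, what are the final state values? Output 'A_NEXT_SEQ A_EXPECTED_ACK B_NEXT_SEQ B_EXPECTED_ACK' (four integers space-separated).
After event 0: A_seq=100 A_ack=378 B_seq=378 B_ack=100
After event 1: A_seq=167 A_ack=378 B_seq=378 B_ack=167
After event 2: A_seq=167 A_ack=378 B_seq=459 B_ack=167
After event 3: A_seq=167 A_ack=378 B_seq=538 B_ack=167
After event 4: A_seq=167 A_ack=378 B_seq=728 B_ack=167

Answer: 167 378 728 167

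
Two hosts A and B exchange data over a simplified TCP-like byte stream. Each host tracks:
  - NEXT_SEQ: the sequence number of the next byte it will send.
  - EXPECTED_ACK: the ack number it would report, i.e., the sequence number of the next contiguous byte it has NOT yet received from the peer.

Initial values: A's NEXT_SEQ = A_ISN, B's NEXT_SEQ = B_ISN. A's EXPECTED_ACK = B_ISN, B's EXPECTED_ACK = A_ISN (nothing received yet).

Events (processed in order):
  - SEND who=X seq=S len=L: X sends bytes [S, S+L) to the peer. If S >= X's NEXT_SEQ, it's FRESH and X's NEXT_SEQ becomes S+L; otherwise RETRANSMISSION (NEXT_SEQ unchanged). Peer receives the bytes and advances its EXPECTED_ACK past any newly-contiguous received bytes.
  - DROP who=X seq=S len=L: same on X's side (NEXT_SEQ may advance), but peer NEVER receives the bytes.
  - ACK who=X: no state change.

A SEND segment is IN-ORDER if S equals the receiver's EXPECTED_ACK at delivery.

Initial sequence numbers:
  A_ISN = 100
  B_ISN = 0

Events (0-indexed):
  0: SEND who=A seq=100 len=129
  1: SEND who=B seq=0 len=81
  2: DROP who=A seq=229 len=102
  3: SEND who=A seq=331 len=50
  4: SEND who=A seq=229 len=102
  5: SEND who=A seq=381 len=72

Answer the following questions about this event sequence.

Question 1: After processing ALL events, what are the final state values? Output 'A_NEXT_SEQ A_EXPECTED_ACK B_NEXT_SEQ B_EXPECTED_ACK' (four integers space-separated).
Answer: 453 81 81 453

Derivation:
After event 0: A_seq=229 A_ack=0 B_seq=0 B_ack=229
After event 1: A_seq=229 A_ack=81 B_seq=81 B_ack=229
After event 2: A_seq=331 A_ack=81 B_seq=81 B_ack=229
After event 3: A_seq=381 A_ack=81 B_seq=81 B_ack=229
After event 4: A_seq=381 A_ack=81 B_seq=81 B_ack=381
After event 5: A_seq=453 A_ack=81 B_seq=81 B_ack=453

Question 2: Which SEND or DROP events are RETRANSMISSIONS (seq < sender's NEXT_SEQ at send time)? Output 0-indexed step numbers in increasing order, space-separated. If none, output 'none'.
Step 0: SEND seq=100 -> fresh
Step 1: SEND seq=0 -> fresh
Step 2: DROP seq=229 -> fresh
Step 3: SEND seq=331 -> fresh
Step 4: SEND seq=229 -> retransmit
Step 5: SEND seq=381 -> fresh

Answer: 4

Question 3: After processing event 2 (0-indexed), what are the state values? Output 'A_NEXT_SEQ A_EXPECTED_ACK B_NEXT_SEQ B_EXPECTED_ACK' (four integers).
After event 0: A_seq=229 A_ack=0 B_seq=0 B_ack=229
After event 1: A_seq=229 A_ack=81 B_seq=81 B_ack=229
After event 2: A_seq=331 A_ack=81 B_seq=81 B_ack=229

331 81 81 229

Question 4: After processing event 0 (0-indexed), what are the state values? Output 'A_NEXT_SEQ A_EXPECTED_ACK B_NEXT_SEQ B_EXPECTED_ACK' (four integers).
After event 0: A_seq=229 A_ack=0 B_seq=0 B_ack=229

229 0 0 229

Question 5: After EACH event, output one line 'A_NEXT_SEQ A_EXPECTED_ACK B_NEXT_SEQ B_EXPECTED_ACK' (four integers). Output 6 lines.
229 0 0 229
229 81 81 229
331 81 81 229
381 81 81 229
381 81 81 381
453 81 81 453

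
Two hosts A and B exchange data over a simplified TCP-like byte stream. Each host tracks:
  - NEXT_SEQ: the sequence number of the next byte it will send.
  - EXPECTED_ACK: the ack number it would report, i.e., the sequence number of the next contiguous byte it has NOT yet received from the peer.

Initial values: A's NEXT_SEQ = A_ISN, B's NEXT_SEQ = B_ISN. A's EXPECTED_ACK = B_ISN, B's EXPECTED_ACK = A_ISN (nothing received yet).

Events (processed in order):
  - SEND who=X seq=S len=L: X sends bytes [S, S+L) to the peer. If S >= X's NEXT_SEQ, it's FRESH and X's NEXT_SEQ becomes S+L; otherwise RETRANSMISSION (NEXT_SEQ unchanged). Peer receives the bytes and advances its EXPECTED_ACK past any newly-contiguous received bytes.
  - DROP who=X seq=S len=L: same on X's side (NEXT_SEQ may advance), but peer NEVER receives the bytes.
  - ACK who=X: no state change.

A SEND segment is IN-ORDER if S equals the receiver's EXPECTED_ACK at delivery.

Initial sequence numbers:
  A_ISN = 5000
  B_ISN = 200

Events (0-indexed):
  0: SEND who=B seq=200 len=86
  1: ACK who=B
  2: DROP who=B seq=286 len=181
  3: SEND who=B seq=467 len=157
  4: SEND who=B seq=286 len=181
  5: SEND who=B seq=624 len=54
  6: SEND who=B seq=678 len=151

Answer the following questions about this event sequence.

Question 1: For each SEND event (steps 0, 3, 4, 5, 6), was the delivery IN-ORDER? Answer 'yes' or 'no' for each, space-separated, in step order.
Step 0: SEND seq=200 -> in-order
Step 3: SEND seq=467 -> out-of-order
Step 4: SEND seq=286 -> in-order
Step 5: SEND seq=624 -> in-order
Step 6: SEND seq=678 -> in-order

Answer: yes no yes yes yes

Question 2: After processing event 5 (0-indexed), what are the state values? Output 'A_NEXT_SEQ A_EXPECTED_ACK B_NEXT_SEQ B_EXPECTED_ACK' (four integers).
After event 0: A_seq=5000 A_ack=286 B_seq=286 B_ack=5000
After event 1: A_seq=5000 A_ack=286 B_seq=286 B_ack=5000
After event 2: A_seq=5000 A_ack=286 B_seq=467 B_ack=5000
After event 3: A_seq=5000 A_ack=286 B_seq=624 B_ack=5000
After event 4: A_seq=5000 A_ack=624 B_seq=624 B_ack=5000
After event 5: A_seq=5000 A_ack=678 B_seq=678 B_ack=5000

5000 678 678 5000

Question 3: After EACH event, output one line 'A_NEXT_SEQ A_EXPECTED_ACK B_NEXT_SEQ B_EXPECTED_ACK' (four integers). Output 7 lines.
5000 286 286 5000
5000 286 286 5000
5000 286 467 5000
5000 286 624 5000
5000 624 624 5000
5000 678 678 5000
5000 829 829 5000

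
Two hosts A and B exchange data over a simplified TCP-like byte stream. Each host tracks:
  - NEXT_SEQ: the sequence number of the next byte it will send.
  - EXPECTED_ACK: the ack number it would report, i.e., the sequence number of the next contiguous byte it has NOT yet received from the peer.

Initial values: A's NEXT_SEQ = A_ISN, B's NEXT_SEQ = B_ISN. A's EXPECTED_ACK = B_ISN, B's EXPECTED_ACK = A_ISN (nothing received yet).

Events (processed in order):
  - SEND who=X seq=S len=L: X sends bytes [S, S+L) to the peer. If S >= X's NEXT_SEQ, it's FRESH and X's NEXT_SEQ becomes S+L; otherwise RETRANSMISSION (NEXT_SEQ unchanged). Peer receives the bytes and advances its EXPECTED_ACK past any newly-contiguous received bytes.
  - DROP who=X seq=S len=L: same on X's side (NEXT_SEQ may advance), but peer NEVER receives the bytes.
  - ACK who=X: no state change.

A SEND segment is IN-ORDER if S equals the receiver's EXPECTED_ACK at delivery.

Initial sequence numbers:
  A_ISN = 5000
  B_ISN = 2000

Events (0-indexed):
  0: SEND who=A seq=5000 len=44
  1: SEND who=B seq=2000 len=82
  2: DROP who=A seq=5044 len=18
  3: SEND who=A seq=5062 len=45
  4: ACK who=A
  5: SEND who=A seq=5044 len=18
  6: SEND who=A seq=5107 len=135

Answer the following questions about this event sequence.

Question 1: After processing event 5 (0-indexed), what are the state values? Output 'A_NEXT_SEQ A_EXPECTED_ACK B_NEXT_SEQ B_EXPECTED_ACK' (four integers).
After event 0: A_seq=5044 A_ack=2000 B_seq=2000 B_ack=5044
After event 1: A_seq=5044 A_ack=2082 B_seq=2082 B_ack=5044
After event 2: A_seq=5062 A_ack=2082 B_seq=2082 B_ack=5044
After event 3: A_seq=5107 A_ack=2082 B_seq=2082 B_ack=5044
After event 4: A_seq=5107 A_ack=2082 B_seq=2082 B_ack=5044
After event 5: A_seq=5107 A_ack=2082 B_seq=2082 B_ack=5107

5107 2082 2082 5107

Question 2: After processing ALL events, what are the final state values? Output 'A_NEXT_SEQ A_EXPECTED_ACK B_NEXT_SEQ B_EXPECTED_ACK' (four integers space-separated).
Answer: 5242 2082 2082 5242

Derivation:
After event 0: A_seq=5044 A_ack=2000 B_seq=2000 B_ack=5044
After event 1: A_seq=5044 A_ack=2082 B_seq=2082 B_ack=5044
After event 2: A_seq=5062 A_ack=2082 B_seq=2082 B_ack=5044
After event 3: A_seq=5107 A_ack=2082 B_seq=2082 B_ack=5044
After event 4: A_seq=5107 A_ack=2082 B_seq=2082 B_ack=5044
After event 5: A_seq=5107 A_ack=2082 B_seq=2082 B_ack=5107
After event 6: A_seq=5242 A_ack=2082 B_seq=2082 B_ack=5242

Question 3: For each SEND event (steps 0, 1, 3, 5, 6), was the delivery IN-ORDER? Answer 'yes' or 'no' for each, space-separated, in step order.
Answer: yes yes no yes yes

Derivation:
Step 0: SEND seq=5000 -> in-order
Step 1: SEND seq=2000 -> in-order
Step 3: SEND seq=5062 -> out-of-order
Step 5: SEND seq=5044 -> in-order
Step 6: SEND seq=5107 -> in-order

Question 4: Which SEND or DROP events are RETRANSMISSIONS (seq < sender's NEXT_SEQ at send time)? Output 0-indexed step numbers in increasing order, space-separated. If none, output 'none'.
Step 0: SEND seq=5000 -> fresh
Step 1: SEND seq=2000 -> fresh
Step 2: DROP seq=5044 -> fresh
Step 3: SEND seq=5062 -> fresh
Step 5: SEND seq=5044 -> retransmit
Step 6: SEND seq=5107 -> fresh

Answer: 5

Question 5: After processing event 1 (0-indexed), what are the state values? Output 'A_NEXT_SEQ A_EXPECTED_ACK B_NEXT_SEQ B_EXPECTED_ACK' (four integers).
After event 0: A_seq=5044 A_ack=2000 B_seq=2000 B_ack=5044
After event 1: A_seq=5044 A_ack=2082 B_seq=2082 B_ack=5044

5044 2082 2082 5044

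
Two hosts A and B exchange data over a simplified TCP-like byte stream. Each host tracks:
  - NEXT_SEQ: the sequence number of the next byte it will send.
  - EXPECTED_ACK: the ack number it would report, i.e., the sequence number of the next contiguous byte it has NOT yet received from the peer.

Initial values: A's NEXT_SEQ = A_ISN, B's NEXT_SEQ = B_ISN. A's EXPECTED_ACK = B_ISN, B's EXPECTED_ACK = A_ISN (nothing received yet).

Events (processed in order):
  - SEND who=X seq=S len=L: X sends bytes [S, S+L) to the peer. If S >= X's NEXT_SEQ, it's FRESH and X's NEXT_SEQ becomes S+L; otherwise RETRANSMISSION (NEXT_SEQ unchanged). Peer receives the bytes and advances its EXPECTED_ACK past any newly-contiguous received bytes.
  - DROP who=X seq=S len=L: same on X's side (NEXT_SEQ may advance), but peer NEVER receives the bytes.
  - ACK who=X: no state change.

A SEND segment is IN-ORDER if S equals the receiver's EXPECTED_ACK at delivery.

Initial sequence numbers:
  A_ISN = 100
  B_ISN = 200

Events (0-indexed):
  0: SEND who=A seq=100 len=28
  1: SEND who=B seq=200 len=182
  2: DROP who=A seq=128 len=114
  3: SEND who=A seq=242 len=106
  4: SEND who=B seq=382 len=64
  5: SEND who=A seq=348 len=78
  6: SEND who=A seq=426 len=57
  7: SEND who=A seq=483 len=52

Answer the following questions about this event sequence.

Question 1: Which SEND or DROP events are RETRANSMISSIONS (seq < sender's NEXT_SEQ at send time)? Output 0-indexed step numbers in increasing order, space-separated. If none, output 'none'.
Answer: none

Derivation:
Step 0: SEND seq=100 -> fresh
Step 1: SEND seq=200 -> fresh
Step 2: DROP seq=128 -> fresh
Step 3: SEND seq=242 -> fresh
Step 4: SEND seq=382 -> fresh
Step 5: SEND seq=348 -> fresh
Step 6: SEND seq=426 -> fresh
Step 7: SEND seq=483 -> fresh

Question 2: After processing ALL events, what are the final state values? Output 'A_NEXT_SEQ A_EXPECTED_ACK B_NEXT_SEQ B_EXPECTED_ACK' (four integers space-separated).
After event 0: A_seq=128 A_ack=200 B_seq=200 B_ack=128
After event 1: A_seq=128 A_ack=382 B_seq=382 B_ack=128
After event 2: A_seq=242 A_ack=382 B_seq=382 B_ack=128
After event 3: A_seq=348 A_ack=382 B_seq=382 B_ack=128
After event 4: A_seq=348 A_ack=446 B_seq=446 B_ack=128
After event 5: A_seq=426 A_ack=446 B_seq=446 B_ack=128
After event 6: A_seq=483 A_ack=446 B_seq=446 B_ack=128
After event 7: A_seq=535 A_ack=446 B_seq=446 B_ack=128

Answer: 535 446 446 128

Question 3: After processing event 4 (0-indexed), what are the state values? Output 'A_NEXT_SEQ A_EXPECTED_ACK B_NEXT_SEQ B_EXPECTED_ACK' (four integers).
After event 0: A_seq=128 A_ack=200 B_seq=200 B_ack=128
After event 1: A_seq=128 A_ack=382 B_seq=382 B_ack=128
After event 2: A_seq=242 A_ack=382 B_seq=382 B_ack=128
After event 3: A_seq=348 A_ack=382 B_seq=382 B_ack=128
After event 4: A_seq=348 A_ack=446 B_seq=446 B_ack=128

348 446 446 128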